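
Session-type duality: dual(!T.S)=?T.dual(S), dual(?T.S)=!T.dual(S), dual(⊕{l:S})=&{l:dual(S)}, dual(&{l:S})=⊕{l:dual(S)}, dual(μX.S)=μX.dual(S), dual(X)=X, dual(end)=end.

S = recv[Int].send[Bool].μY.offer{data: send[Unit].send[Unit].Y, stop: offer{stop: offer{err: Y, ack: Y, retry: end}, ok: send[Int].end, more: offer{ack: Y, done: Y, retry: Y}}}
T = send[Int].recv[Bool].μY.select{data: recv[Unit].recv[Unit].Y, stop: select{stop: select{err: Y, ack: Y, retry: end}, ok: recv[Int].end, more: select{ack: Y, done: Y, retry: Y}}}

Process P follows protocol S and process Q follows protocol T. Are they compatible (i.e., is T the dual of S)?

recv[Int] ‖ send[Int]  match
  send[Bool] ‖ recv[Bool]  match
    μY ‖ μY  match (μ self-dual)
      offer{data,stop} ‖ select{data,stop}  match label sets agree
        [data]
          send[Unit] ‖ recv[Unit]  match
            send[Unit] ‖ recv[Unit]  match
              Y ‖ Y  match
        [stop]
          offer{stop,ok,more} ‖ select{stop,ok,more}  match label sets agree
            [stop]
              offer{err,ack,retry} ‖ select{err,ack,retry}  match label sets agree
                [err]
                  Y ‖ Y  match
                [ack]
                  Y ‖ Y  match
                [retry]
                  end ‖ end  match
            [ok]
              send[Int] ‖ recv[Int]  match
                end ‖ end  match
            [more]
              offer{ack,done,retry} ‖ select{ack,done,retry}  match label sets agree
                [ack]
                  Y ‖ Y  match
                [done]
                  Y ‖ Y  match
                [retry]
                  Y ‖ Y  match

YES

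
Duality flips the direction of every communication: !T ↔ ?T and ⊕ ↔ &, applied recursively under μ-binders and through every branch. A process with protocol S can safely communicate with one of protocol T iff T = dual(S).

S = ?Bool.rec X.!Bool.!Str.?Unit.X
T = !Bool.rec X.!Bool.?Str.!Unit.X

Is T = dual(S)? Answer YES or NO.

NO

?Bool | !Bool  match
  rec X | rec X  match (rec unchanged)
    !Bool | !Bool  ✗ same direction on both sides — not dual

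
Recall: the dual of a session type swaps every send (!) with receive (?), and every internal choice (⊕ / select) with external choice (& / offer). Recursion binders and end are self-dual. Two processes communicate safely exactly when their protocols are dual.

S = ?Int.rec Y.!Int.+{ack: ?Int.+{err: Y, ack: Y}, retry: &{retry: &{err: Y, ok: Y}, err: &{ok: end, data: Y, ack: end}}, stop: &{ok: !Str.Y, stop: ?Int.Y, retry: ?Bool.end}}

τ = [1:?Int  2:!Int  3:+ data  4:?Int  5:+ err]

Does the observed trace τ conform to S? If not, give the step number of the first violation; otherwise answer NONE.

3

[1] ?Int  ok  now at rec Y.…
[2] !Int  ok  now at +{ack: ?Int.+{err: rec Y.…, ack: rec Y.…}, retry: &{retry: &{err: rec Y.…, ok: rec Y.…}, err: &{ok: end, data: rec Y.…, ack: end}}, stop: &{ok: !Str.rec Y.…, stop: ?Int.rec Y.…, retry: ?Bool.end}}
[3] got + data, protocol expects + ack or + retry or + stop  ✗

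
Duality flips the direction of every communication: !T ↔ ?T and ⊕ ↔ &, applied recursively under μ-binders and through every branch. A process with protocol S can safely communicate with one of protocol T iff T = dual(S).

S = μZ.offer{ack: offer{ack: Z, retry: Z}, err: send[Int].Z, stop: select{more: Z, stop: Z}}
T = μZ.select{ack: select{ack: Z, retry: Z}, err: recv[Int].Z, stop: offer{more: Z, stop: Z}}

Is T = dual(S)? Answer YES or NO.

μZ | μZ  ok (rec unchanged)
  offer{ack,err,stop} | select{ack,err,stop}  ok label sets agree
    case ack:
      offer{ack,retry} | select{ack,retry}  ok label sets agree
        case ack:
          Z | Z  ok
        case retry:
          Z | Z  ok
    case err:
      send[Int] | recv[Int]  ok
        Z | Z  ok
    case stop:
      select{more,stop} | offer{more,stop}  ok label sets agree
        case more:
          Z | Z  ok
        case stop:
          Z | Z  ok

YES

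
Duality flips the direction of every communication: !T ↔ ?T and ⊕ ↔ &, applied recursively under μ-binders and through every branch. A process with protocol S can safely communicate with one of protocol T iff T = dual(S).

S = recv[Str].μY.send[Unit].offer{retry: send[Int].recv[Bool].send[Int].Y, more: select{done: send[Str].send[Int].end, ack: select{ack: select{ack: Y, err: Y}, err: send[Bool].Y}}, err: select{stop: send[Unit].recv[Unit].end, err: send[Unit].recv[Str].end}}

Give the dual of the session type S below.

recv[Str] → send[Str]
  μY → μY  (μ self-dual)
    send[Unit] → recv[Unit]
      offer{retry,more,err} → select{retry,more,err}  (external→internal)
        case retry:
          send[Int] → recv[Int]
            recv[Bool] → send[Bool]
              send[Int] → recv[Int]
                dual(Y) = Y
        case more:
          select{done,ack} → offer{done,ack}  (internal→external)
            case done:
              send[Str] → recv[Str]
                send[Int] → recv[Int]
                  dual(end) = end
            case ack:
              select{ack,err} → offer{ack,err}  (internal→external)
                case ack:
                  select{ack,err} → offer{ack,err}  (internal→external)
                    case ack:
                      dual(Y) = Y
                    case err:
                      dual(Y) = Y
                case err:
                  send[Bool] → recv[Bool]
                    dual(Y) = Y
        case err:
          select{stop,err} → offer{stop,err}  (internal→external)
            case stop:
              send[Unit] → recv[Unit]
                recv[Unit] → send[Unit]
                  dual(end) = end
            case err:
              send[Unit] → recv[Unit]
                recv[Str] → send[Str]
                  dual(end) = end

send[Str].μY.recv[Unit].select{retry: recv[Int].send[Bool].recv[Int].Y, more: offer{done: recv[Str].recv[Int].end, ack: offer{ack: offer{ack: Y, err: Y}, err: recv[Bool].Y}}, err: offer{stop: recv[Unit].send[Unit].end, err: recv[Unit].send[Str].end}}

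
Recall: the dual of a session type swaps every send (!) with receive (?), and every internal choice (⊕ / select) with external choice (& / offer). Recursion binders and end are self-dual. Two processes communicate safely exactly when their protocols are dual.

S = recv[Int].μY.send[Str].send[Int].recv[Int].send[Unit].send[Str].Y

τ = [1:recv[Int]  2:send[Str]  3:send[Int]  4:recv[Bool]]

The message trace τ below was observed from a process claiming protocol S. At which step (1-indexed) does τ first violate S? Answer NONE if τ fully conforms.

@1 recv[Int]  match  cont: μY.…
@2 send[Str]  match  cont: send[Int].recv[Int].send[Unit].send[Str].μY.…
@3 send[Int]  match  cont: recv[Int].send[Unit].send[Str].μY.…
@4 got recv[Bool], protocol expects recv[Int]  ✗

4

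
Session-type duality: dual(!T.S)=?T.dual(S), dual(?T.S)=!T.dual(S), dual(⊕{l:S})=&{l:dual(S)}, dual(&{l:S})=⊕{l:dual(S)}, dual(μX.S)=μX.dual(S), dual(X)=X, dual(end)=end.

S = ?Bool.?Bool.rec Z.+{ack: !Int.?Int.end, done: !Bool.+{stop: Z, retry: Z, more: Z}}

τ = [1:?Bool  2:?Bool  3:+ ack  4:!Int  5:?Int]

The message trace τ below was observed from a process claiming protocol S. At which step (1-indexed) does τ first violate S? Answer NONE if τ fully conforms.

NONE

[1] ?Bool  ok  state: ?Bool.rec Z.…
[2] ?Bool  ok  state: rec Z.…
[3] + ack  ok  state: !Int.?Int.end
[4] !Int  ok  state: ?Int.end
[5] ?Int  ok  state: end
τ conforms to S (length 5)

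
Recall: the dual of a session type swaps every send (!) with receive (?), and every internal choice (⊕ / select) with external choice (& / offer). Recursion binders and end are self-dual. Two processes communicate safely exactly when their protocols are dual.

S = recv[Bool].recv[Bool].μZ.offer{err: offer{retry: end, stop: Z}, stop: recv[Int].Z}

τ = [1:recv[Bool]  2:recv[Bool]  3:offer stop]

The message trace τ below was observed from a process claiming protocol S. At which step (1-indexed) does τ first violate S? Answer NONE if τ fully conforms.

@1 recv[Bool]  ok  cont: recv[Bool].μZ.…
@2 recv[Bool]  ok  cont: μZ.…
@3 offer stop  ok  cont: recv[Int].μZ.…
τ conforms to S (length 3)

NONE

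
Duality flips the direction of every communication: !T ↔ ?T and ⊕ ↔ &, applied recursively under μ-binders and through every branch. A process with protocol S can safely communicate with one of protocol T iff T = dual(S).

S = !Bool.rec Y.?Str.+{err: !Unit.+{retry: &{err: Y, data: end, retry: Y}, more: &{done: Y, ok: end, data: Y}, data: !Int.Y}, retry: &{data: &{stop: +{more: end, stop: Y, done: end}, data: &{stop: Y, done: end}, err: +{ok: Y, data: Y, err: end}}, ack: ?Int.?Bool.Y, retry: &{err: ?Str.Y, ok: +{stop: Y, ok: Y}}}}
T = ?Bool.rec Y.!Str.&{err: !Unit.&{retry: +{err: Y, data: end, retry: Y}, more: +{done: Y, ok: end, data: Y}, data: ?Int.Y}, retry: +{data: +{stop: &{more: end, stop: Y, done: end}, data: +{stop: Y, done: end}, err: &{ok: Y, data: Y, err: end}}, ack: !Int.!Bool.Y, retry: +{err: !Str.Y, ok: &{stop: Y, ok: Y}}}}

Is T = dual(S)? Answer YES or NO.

!Bool ‖ ?Bool  ✓
  rec Y ‖ rec Y  ✓ (μ self-dual)
    ?Str ‖ !Str  ✓
      +{err,retry} ‖ &{err,retry}  ✓ labels match
        [err]
          !Unit ‖ !Unit  ✗ same direction on both sides — not dual

NO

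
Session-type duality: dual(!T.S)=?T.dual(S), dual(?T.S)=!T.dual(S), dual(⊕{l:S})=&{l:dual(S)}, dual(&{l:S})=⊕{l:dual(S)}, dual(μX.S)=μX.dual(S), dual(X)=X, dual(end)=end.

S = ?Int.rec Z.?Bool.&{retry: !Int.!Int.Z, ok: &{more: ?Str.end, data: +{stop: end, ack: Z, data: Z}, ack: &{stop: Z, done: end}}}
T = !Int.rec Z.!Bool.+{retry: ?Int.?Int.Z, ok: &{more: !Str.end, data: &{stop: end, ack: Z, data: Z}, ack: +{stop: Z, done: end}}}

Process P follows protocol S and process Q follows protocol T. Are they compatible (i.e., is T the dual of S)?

?Int | !Int  match
  rec Z | rec Z  match (rec unchanged)
    ?Bool | !Bool  match
      &{retry,ok} | +{retry,ok}  match label sets agree
        • retry:
          !Int | ?Int  match
            !Int | ?Int  match
              Z | Z  match
        • ok:
          &{more,data,ack} | &{more,data,ack}  ✗ choice polarity not flipped — not dual

NO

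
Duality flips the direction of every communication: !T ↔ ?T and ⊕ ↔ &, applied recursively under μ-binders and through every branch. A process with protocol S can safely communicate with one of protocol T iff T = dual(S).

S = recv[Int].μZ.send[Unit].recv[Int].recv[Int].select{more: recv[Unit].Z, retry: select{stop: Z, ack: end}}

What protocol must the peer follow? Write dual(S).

send[Int].μZ.recv[Unit].send[Int].send[Int].offer{more: send[Unit].Z, retry: offer{stop: Z, ack: end}}

recv[Int] = send[Int]
  μZ = μZ  (binder kept)
    send[Unit] = recv[Unit]
      recv[Int] = send[Int]
        recv[Int] = send[Int]
          select{more,retry} = offer{more,retry}  (select→offer)
            • more:
              recv[Unit] = send[Unit]
                Z ↦ Z
            • retry:
              select{stop,ack} = offer{stop,ack}  (select→offer)
                • stop:
                  Z ↦ Z
                • ack:
                  end ↦ end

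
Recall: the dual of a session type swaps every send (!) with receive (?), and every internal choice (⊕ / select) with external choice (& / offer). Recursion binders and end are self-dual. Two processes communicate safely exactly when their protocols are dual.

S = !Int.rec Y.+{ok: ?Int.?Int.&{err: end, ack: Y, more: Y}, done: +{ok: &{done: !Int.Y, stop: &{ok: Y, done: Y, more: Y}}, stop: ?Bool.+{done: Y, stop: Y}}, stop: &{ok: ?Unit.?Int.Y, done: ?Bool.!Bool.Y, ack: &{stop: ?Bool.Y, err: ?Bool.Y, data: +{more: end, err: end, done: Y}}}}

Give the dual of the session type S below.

?Int.rec Y.&{ok: !Int.!Int.+{err: end, ack: Y, more: Y}, done: &{ok: +{done: ?Int.Y, stop: +{ok: Y, done: Y, more: Y}}, stop: !Bool.&{done: Y, stop: Y}}, stop: +{ok: !Unit.!Int.Y, done: !Bool.?Bool.Y, ack: +{stop: !Bool.Y, err: !Bool.Y, data: &{more: end, err: end, done: Y}}}}

!Int = ?Int
  rec Y = rec Y  (binder kept)
    +{ok,done,stop} = &{ok,done,stop}  (select→offer)
      [ok]
        ?Int = !Int
          ?Int = !Int
            &{err,ack,more} = +{err,ack,more}  (offer→select)
              [err]
                dual(end) = end
              [ack]
                dual(Y) = Y
              [more]
                dual(Y) = Y
      [done]
        +{ok,stop} = &{ok,stop}  (select→offer)
          [ok]
            &{done,stop} = +{done,stop}  (offer→select)
              [done]
                !Int = ?Int
                  dual(Y) = Y
              [stop]
                &{ok,done,more} = +{ok,done,more}  (offer→select)
                  [ok]
                    dual(Y) = Y
                  [done]
                    dual(Y) = Y
                  [more]
                    dual(Y) = Y
          [stop]
            ?Bool = !Bool
              +{done,stop} = &{done,stop}  (select→offer)
                [done]
                  dual(Y) = Y
                [stop]
                  dual(Y) = Y
      [stop]
        &{ok,done,ack} = +{ok,done,ack}  (offer→select)
          [ok]
            ?Unit = !Unit
              ?Int = !Int
                dual(Y) = Y
          [done]
            ?Bool = !Bool
              !Bool = ?Bool
                dual(Y) = Y
          [ack]
            &{stop,err,data} = +{stop,err,data}  (offer→select)
              [stop]
                ?Bool = !Bool
                  dual(Y) = Y
              [err]
                ?Bool = !Bool
                  dual(Y) = Y
              [data]
                +{more,err,done} = &{more,err,done}  (select→offer)
                  [more]
                    dual(end) = end
                  [err]
                    dual(end) = end
                  [done]
                    dual(Y) = Y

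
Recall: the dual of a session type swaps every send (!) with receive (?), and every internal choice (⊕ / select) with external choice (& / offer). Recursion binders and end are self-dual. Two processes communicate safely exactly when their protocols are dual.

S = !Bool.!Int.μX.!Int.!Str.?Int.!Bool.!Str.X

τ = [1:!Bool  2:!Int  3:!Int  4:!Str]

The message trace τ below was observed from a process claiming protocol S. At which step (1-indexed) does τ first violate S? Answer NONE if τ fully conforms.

step 1: !Bool  ✓  state: !Int.μX.…
step 2: !Int  ✓  state: μX.…
step 3: !Int  ✓  state: !Str.?Int.!Bool.!Str.μX.…
step 4: !Str  ✓  state: ?Int.!Bool.!Str.μX.…
τ conforms to S (length 4)

NONE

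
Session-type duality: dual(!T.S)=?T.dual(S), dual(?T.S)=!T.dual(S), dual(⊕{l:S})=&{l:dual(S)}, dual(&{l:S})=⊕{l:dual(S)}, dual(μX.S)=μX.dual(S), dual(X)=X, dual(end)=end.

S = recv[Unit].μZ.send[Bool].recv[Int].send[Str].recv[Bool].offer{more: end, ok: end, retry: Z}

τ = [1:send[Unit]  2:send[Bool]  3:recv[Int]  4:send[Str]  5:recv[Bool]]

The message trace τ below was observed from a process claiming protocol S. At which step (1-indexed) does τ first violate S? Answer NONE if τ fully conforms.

1

step 1: got send[Unit], protocol expects recv[Unit]  ✗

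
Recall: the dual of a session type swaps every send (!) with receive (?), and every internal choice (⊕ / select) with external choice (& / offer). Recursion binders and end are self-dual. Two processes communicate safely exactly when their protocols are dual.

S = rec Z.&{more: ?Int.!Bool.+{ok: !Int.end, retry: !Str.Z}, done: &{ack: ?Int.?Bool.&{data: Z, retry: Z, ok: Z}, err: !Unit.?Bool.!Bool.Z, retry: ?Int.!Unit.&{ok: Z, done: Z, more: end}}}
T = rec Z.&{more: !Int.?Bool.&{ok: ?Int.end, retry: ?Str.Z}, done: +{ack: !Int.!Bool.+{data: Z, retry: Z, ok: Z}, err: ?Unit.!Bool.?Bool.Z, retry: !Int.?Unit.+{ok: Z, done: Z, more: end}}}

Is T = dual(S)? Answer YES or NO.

NO

rec Z vs rec Z  ok (μ self-dual)
  &{more,done} vs &{more,done}  ✗ choice polarity not flipped — not dual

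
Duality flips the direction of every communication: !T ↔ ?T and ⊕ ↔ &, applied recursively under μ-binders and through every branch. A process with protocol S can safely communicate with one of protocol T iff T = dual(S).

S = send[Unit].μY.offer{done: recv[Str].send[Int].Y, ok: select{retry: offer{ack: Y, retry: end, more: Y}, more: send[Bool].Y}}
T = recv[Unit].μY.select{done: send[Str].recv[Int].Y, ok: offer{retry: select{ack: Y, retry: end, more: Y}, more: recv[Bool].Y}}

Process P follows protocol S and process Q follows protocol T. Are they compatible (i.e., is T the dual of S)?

send[Unit] ‖ recv[Unit]  ok
  μY ‖ μY  ok (μ self-dual)
    offer{done,ok} ‖ select{done,ok}  ok same labels
      case done:
        recv[Str] ‖ send[Str]  ok
          send[Int] ‖ recv[Int]  ok
            Y ‖ Y  ok
      case ok:
        select{retry,more} ‖ offer{retry,more}  ok same labels
          case retry:
            offer{ack,retry,more} ‖ select{ack,retry,more}  ok same labels
              case ack:
                Y ‖ Y  ok
              case retry:
                end ‖ end  ok
              case more:
                Y ‖ Y  ok
          case more:
            send[Bool] ‖ recv[Bool]  ok
              Y ‖ Y  ok

YES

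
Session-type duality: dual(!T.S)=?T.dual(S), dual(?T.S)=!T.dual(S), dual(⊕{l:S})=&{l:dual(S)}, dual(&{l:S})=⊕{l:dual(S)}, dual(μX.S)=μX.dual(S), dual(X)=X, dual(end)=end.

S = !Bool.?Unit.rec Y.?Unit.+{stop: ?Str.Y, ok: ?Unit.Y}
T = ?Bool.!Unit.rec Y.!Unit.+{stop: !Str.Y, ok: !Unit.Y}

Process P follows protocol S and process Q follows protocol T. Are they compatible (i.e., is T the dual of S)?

NO

!Bool ‖ ?Bool  ok
  ?Unit ‖ !Unit  ok
    rec Y ‖ rec Y  ok (μ self-dual)
      ?Unit ‖ !Unit  ok
        +{stop,ok} ‖ +{stop,ok}  ✗ choice polarity not flipped — not dual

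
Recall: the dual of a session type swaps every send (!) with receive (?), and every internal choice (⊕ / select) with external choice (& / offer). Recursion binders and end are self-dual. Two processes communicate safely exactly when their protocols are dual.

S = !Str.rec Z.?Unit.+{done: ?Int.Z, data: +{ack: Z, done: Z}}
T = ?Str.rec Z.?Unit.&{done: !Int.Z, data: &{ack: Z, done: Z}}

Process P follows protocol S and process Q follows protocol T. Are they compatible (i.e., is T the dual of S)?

NO

!Str vs ?Str  ok
  rec Z vs rec Z  ok (binder kept)
    ?Unit vs ?Unit  ✗ same direction on both sides — not dual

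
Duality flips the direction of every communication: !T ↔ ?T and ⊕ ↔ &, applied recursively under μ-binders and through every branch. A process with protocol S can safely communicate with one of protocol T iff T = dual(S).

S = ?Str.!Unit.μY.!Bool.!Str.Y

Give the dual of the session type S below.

!Str.?Unit.μY.?Bool.?Str.Y

?Str = !Str
  !Unit = ?Unit
    μY = μY  (binder kept)
      !Bool = ?Bool
        !Str = ?Str
          Y self-dual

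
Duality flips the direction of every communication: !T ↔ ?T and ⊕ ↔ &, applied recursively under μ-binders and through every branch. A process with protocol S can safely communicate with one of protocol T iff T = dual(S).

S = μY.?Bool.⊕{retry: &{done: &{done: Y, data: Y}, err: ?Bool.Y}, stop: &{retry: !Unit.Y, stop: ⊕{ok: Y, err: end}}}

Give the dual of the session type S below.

μY = μY  (binder kept)
  ?Bool = !Bool
    ⊕{retry,stop} = &{retry,stop}  (select→offer)
      • retry:
        &{done,err} = ⊕{done,err}  (offer→select)
          • done:
            &{done,data} = ⊕{done,data}  (offer→select)
              • done:
                dual(Y) = Y
              • data:
                dual(Y) = Y
          • err:
            ?Bool = !Bool
              dual(Y) = Y
      • stop:
        &{retry,stop} = ⊕{retry,stop}  (offer→select)
          • retry:
            !Unit = ?Unit
              dual(Y) = Y
          • stop:
            ⊕{ok,err} = &{ok,err}  (select→offer)
              • ok:
                dual(Y) = Y
              • err:
                dual(end) = end

μY.!Bool.&{retry: ⊕{done: ⊕{done: Y, data: Y}, err: !Bool.Y}, stop: ⊕{retry: ?Unit.Y, stop: &{ok: Y, err: end}}}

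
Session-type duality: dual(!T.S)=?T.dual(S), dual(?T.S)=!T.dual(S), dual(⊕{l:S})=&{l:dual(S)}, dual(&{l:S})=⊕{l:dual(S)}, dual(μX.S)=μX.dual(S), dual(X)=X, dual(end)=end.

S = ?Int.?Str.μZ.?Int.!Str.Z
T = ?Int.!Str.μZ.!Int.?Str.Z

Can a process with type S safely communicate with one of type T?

?Int vs ?Int  ✗ same direction on both sides — not dual

NO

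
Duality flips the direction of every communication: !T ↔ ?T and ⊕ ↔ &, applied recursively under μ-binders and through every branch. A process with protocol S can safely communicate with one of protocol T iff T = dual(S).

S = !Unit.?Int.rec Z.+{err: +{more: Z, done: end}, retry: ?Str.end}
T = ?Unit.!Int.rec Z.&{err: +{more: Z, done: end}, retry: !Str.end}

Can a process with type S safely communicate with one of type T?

!Unit vs ?Unit  match
  ?Int vs !Int  match
    rec Z vs rec Z  match (binder kept)
      +{err,retry} vs &{err,retry}  match label sets agree
        [err]
          +{more,done} vs +{more,done}  ✗ choice polarity not flipped — not dual

NO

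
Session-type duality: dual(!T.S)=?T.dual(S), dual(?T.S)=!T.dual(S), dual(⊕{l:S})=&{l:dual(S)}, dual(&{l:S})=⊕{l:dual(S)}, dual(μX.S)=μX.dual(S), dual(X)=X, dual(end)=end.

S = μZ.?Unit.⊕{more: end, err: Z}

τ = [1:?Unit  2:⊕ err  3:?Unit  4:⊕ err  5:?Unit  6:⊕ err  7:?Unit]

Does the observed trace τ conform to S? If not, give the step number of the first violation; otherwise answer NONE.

NONE

[1] ?Unit  ok  residual = ⊕{more: end, err: μZ.…}
[2] ⊕ err  ok  residual = μZ.…
[3] ?Unit  ok  residual = ⊕{more: end, err: μZ.…}
[4] ⊕ err  ok  residual = μZ.…
[5] ?Unit  ok  residual = ⊕{more: end, err: μZ.…}
[6] ⊕ err  ok  residual = μZ.…
[7] ?Unit  ok  residual = ⊕{more: end, err: μZ.…}
all 7 steps conform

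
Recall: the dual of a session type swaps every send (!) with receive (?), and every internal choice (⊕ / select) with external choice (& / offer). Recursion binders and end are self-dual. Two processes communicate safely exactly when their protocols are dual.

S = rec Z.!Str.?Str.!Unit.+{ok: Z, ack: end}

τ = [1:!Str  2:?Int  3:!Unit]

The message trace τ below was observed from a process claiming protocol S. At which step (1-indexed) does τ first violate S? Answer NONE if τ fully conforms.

2

@1 !Str  match  cont: ?Str.!Unit.+{ok: rec Z.…, ack: end}
@2 got ?Int, protocol expects ?Str  ✗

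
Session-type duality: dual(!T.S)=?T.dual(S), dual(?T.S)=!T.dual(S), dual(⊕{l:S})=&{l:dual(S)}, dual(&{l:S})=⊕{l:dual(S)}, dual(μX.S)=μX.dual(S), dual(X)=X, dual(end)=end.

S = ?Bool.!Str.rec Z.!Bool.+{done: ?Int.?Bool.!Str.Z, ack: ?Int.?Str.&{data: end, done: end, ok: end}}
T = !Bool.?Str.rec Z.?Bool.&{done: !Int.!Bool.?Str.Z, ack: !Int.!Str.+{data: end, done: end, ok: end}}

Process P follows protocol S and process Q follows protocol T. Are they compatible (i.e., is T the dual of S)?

?Bool | !Bool  ✓
  !Str | ?Str  ✓
    rec Z | rec Z  ✓ (μ self-dual)
      !Bool | ?Bool  ✓
        +{done,ack} | &{done,ack}  ✓ label sets agree
          • done:
            ?Int | !Int  ✓
              ?Bool | !Bool  ✓
                !Str | ?Str  ✓
                  Z | Z  ✓
          • ack:
            ?Int | !Int  ✓
              ?Str | !Str  ✓
                &{data,done,ok} | +{data,done,ok}  ✓ label sets agree
                  • data:
                    end | end  ✓
                  • done:
                    end | end  ✓
                  • ok:
                    end | end  ✓

YES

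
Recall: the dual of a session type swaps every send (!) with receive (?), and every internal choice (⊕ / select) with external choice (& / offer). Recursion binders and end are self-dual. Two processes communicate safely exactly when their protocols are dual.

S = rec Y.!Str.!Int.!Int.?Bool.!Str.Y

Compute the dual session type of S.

rec Y = rec Y  (binder kept)
  !Str = ?Str
    !Int = ?Int
      !Int = ?Int
        ?Bool = !Bool
          !Str = ?Str
            Y self-dual

rec Y.?Str.?Int.?Int.!Bool.?Str.Y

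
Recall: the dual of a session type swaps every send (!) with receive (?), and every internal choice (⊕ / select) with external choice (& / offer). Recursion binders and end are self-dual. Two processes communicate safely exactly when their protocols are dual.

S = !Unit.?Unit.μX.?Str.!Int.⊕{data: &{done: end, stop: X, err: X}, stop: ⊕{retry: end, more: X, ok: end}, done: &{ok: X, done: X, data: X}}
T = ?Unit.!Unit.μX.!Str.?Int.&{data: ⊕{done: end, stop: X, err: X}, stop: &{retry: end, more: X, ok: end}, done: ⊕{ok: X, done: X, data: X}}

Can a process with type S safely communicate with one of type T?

!Unit vs ?Unit  ok
  ?Unit vs !Unit  ok
    μX vs μX  ok (rec unchanged)
      ?Str vs !Str  ok
        !Int vs ?Int  ok
          ⊕{data,stop,done} vs &{data,stop,done}  ok label sets agree
            [data]
              &{done,stop,err} vs ⊕{done,stop,err}  ok label sets agree
                [done]
                  end vs end  ok
                [stop]
                  X vs X  ok
                [err]
                  X vs X  ok
            [stop]
              ⊕{retry,more,ok} vs &{retry,more,ok}  ok label sets agree
                [retry]
                  end vs end  ok
                [more]
                  X vs X  ok
                [ok]
                  end vs end  ok
            [done]
              &{ok,done,data} vs ⊕{ok,done,data}  ok label sets agree
                [ok]
                  X vs X  ok
                [done]
                  X vs X  ok
                [data]
                  X vs X  ok

YES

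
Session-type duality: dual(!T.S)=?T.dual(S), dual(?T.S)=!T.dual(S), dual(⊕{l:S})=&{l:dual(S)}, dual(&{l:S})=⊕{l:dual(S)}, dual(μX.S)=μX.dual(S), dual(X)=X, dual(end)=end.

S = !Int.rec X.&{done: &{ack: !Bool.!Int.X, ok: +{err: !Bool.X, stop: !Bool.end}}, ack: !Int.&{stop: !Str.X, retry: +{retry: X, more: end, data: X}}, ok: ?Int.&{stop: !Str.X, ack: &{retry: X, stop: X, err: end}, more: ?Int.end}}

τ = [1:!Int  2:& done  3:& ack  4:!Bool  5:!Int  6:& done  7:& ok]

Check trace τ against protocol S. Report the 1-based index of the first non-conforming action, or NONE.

@1 !Int  ✓  cont: rec X.…
@2 & done  ✓  cont: &{ack: !Bool.!Int.rec X.…, ok: +{err: !Bool.rec X.…, stop: !Bool.end}}
@3 & ack  ✓  cont: !Bool.!Int.rec X.…
@4 !Bool  ✓  cont: !Int.rec X.…
@5 !Int  ✓  cont: rec X.…
@6 & done  ✓  cont: &{ack: !Bool.!Int.rec X.…, ok: +{err: !Bool.rec X.…, stop: !Bool.end}}
@7 & ok  ✓  cont: +{err: !Bool.rec X.…, stop: !Bool.end}
τ conforms to S (length 7)

NONE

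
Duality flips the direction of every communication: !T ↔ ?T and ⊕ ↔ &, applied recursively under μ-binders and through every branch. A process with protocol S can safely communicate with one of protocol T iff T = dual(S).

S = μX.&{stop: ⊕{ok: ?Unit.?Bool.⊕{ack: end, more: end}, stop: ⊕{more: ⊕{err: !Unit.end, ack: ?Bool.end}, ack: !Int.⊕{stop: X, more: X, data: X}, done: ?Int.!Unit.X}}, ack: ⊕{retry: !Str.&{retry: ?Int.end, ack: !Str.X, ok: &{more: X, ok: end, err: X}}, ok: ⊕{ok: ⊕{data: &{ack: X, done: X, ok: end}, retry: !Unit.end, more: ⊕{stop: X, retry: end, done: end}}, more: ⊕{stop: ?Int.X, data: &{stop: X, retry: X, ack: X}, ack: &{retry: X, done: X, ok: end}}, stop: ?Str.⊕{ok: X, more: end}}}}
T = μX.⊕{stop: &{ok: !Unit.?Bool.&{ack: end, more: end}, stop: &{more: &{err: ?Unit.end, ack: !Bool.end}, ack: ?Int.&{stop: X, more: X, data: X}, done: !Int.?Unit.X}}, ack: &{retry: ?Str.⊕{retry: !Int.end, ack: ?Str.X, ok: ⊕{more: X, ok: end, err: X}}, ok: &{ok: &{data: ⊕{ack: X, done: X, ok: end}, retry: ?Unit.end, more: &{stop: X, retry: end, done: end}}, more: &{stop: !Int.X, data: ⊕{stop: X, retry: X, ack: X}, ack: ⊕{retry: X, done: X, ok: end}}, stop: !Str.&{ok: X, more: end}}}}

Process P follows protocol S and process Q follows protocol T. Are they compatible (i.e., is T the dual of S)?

NO

μX | μX  match (binder kept)
  &{stop,ack} | ⊕{stop,ack}  match label sets agree
    case stop:
      ⊕{ok,stop} | &{ok,stop}  match label sets agree
        case ok:
          ?Unit | !Unit  match
            ?Bool | ?Bool  ✗ same direction on both sides — not dual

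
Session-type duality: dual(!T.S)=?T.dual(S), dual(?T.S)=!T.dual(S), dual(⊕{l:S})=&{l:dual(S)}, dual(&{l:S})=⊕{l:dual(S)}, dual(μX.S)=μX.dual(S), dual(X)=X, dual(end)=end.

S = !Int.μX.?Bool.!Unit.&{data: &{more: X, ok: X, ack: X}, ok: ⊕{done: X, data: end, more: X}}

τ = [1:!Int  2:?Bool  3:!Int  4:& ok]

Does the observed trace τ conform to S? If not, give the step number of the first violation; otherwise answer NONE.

step 1: !Int  match  state: μX.…
step 2: ?Bool  match  state: !Unit.&{data: &{more: μX.…, ok: μX.…, ack: μX.…}, ok: ⊕{done: μX.…, data: end, more: μX.…}}
step 3: got !Int, protocol expects !Unit  ✗

3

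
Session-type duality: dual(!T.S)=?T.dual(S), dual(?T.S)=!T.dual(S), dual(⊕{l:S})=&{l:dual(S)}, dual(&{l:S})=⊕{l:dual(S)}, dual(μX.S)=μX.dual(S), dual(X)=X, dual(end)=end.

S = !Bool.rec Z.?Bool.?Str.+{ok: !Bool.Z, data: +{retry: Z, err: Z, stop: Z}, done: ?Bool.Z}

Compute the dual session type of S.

!Bool ↦ ?Bool
  rec Z ↦ rec Z  (binder kept)
    ?Bool ↦ !Bool
      ?Str ↦ !Str
        +{ok,data,done} ↦ &{ok,data,done}  (⊕→&)
          case ok:
            !Bool ↦ ?Bool
              dual(Z) = Z
          case data:
            +{retry,err,stop} ↦ &{retry,err,stop}  (⊕→&)
              case retry:
                dual(Z) = Z
              case err:
                dual(Z) = Z
              case stop:
                dual(Z) = Z
          case done:
            ?Bool ↦ !Bool
              dual(Z) = Z

?Bool.rec Z.!Bool.!Str.&{ok: ?Bool.Z, data: &{retry: Z, err: Z, stop: Z}, done: !Bool.Z}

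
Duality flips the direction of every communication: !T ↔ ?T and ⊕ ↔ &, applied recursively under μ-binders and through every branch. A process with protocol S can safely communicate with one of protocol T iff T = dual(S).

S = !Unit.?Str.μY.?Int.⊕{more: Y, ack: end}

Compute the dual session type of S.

?Unit.!Str.μY.!Int.&{more: Y, ack: end}

!Unit = ?Unit
  ?Str = !Str
    μY = μY  (μ self-dual)
      ?Int = !Int
        ⊕{more,ack} = &{more,ack}  (select→offer)
          [more]
            Y self-dual
          [ack]
            end self-dual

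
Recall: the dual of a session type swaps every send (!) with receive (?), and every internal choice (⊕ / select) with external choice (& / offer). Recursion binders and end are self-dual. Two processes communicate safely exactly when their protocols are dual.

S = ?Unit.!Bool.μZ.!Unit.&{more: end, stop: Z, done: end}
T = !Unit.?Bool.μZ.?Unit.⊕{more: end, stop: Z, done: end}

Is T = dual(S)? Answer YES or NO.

YES

?Unit vs !Unit  match
  !Bool vs ?Bool  match
    μZ vs μZ  match (μ self-dual)
      !Unit vs ?Unit  match
        &{more,stop,done} vs ⊕{more,stop,done}  match labels match
          [more]
            end vs end  match
          [stop]
            Z vs Z  match
          [done]
            end vs end  match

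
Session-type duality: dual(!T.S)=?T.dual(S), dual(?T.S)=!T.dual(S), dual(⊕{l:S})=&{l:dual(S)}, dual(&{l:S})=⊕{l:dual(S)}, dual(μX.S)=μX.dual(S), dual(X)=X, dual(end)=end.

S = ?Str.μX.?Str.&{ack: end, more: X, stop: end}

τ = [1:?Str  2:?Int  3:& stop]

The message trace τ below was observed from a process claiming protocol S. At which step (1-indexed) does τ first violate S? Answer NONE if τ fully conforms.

2

[1] ?Str  match  now at μX.…
[2] got ?Int, protocol expects ?Str  ✗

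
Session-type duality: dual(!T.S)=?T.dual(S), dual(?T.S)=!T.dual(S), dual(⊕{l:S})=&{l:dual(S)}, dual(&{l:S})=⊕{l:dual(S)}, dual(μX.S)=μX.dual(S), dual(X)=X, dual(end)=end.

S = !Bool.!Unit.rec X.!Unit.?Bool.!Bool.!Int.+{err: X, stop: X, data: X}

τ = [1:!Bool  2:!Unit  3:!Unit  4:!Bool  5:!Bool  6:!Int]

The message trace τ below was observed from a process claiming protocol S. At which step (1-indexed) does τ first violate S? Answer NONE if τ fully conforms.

4

step 1: !Bool  match  now at !Unit.rec X.…
step 2: !Unit  match  now at rec X.…
step 3: !Unit  match  now at ?Bool.!Bool.!Int.+{err: rec X.…, stop: rec X.…, data: rec X.…}
step 4: got !Bool, protocol expects ?Bool  ✗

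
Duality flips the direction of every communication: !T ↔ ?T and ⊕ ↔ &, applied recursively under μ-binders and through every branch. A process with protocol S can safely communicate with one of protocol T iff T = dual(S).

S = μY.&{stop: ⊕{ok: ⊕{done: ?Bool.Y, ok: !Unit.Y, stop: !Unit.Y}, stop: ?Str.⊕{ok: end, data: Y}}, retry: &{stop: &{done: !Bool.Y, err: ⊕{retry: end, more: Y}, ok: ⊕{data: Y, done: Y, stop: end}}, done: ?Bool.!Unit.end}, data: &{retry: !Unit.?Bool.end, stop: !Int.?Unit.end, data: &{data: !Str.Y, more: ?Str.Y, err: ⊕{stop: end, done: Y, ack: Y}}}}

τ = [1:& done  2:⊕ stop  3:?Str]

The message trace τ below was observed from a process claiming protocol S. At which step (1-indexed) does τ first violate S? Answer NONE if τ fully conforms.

1

@1 got & done, protocol expects & stop or & retry or & data  ✗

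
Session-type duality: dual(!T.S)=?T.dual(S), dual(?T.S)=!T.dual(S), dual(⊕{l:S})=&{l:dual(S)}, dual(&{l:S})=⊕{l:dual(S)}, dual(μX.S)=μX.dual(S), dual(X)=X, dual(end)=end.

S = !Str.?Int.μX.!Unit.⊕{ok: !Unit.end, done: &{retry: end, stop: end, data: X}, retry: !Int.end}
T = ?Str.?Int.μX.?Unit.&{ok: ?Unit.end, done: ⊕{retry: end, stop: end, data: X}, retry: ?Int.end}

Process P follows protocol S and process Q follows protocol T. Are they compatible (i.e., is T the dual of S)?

!Str | ?Str  ok
  ?Int | ?Int  ✗ same direction on both sides — not dual

NO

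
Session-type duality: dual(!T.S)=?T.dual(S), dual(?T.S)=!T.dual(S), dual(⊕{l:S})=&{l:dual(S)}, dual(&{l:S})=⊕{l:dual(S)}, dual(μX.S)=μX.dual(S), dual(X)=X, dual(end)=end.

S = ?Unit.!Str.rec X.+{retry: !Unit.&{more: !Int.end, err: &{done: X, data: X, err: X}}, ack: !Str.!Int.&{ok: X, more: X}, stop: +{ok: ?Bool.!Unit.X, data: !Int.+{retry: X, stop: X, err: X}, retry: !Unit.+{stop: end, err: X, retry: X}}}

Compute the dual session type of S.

!Unit.?Str.rec X.&{retry: ?Unit.+{more: ?Int.end, err: +{done: X, data: X, err: X}}, ack: ?Str.?Int.+{ok: X, more: X}, stop: &{ok: !Bool.?Unit.X, data: ?Int.&{retry: X, stop: X, err: X}, retry: ?Unit.&{stop: end, err: X, retry: X}}}

?Unit ↦ !Unit
  !Str ↦ ?Str
    rec X ↦ rec X  (rec unchanged)
      +{retry,ack,stop} ↦ &{retry,ack,stop}  (internal→external)
        [retry]
          !Unit ↦ ?Unit
            &{more,err} ↦ +{more,err}  (external→internal)
              [more]
                !Int ↦ ?Int
                  dual(end) = end
              [err]
                &{done,data,err} ↦ +{done,data,err}  (external→internal)
                  [done]
                    dual(X) = X
                  [data]
                    dual(X) = X
                  [err]
                    dual(X) = X
        [ack]
          !Str ↦ ?Str
            !Int ↦ ?Int
              &{ok,more} ↦ +{ok,more}  (external→internal)
                [ok]
                  dual(X) = X
                [more]
                  dual(X) = X
        [stop]
          +{ok,data,retry} ↦ &{ok,data,retry}  (internal→external)
            [ok]
              ?Bool ↦ !Bool
                !Unit ↦ ?Unit
                  dual(X) = X
            [data]
              !Int ↦ ?Int
                +{retry,stop,err} ↦ &{retry,stop,err}  (internal→external)
                  [retry]
                    dual(X) = X
                  [stop]
                    dual(X) = X
                  [err]
                    dual(X) = X
            [retry]
              !Unit ↦ ?Unit
                +{stop,err,retry} ↦ &{stop,err,retry}  (internal→external)
                  [stop]
                    dual(end) = end
                  [err]
                    dual(X) = X
                  [retry]
                    dual(X) = X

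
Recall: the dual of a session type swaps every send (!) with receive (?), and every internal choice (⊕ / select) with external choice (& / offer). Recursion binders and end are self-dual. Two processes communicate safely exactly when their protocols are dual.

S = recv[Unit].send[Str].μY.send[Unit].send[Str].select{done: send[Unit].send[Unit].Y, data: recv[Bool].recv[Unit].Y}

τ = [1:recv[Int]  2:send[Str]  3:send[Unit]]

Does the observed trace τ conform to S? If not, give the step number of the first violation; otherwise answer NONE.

1

@1 got recv[Int], protocol expects recv[Unit]  ✗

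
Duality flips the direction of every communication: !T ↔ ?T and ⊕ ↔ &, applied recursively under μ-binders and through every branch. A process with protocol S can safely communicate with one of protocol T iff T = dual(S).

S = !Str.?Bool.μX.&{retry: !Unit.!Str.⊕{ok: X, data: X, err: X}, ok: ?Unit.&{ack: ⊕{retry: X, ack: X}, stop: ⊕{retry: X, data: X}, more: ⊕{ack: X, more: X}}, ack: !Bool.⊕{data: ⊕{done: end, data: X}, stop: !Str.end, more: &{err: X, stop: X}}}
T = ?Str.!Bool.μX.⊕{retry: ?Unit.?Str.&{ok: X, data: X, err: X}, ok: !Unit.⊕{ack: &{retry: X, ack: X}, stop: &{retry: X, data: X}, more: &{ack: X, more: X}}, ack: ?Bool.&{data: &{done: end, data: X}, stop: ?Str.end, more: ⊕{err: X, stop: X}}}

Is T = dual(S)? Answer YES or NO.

!Str vs ?Str  ok
  ?Bool vs !Bool  ok
    μX vs μX  ok (μ self-dual)
      &{retry,ok,ack} vs ⊕{retry,ok,ack}  ok same labels
        • retry:
          !Unit vs ?Unit  ok
            !Str vs ?Str  ok
              ⊕{ok,data,err} vs &{ok,data,err}  ok same labels
                • ok:
                  X vs X  ok
                • data:
                  X vs X  ok
                • err:
                  X vs X  ok
        • ok:
          ?Unit vs !Unit  ok
            &{ack,stop,more} vs ⊕{ack,stop,more}  ok same labels
              • ack:
                ⊕{retry,ack} vs &{retry,ack}  ok same labels
                  • retry:
                    X vs X  ok
                  • ack:
                    X vs X  ok
              • stop:
                ⊕{retry,data} vs &{retry,data}  ok same labels
                  • retry:
                    X vs X  ok
                  • data:
                    X vs X  ok
              • more:
                ⊕{ack,more} vs &{ack,more}  ok same labels
                  • ack:
                    X vs X  ok
                  • more:
                    X vs X  ok
        • ack:
          !Bool vs ?Bool  ok
            ⊕{data,stop,more} vs &{data,stop,more}  ok same labels
              • data:
                ⊕{done,data} vs &{done,data}  ok same labels
                  • done:
                    end vs end  ok
                  • data:
                    X vs X  ok
              • stop:
                !Str vs ?Str  ok
                  end vs end  ok
              • more:
                &{err,stop} vs ⊕{err,stop}  ok same labels
                  • err:
                    X vs X  ok
                  • stop:
                    X vs X  ok

YES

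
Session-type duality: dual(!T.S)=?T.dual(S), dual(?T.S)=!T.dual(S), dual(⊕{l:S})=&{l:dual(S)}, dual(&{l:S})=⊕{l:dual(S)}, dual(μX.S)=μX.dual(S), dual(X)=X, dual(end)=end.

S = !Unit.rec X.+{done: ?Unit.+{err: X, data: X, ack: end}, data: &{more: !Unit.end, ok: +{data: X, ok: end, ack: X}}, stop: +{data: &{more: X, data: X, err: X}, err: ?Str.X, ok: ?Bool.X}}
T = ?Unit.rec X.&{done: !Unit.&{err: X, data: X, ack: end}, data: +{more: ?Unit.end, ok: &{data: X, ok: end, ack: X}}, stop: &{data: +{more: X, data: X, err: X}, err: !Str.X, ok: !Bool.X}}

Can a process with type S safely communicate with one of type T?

!Unit | ?Unit  ok
  rec X | rec X  ok (μ self-dual)
    +{done,data,stop} | &{done,data,stop}  ok label sets agree
      [done]
        ?Unit | !Unit  ok
          +{err,data,ack} | &{err,data,ack}  ok label sets agree
            [err]
              X | X  ok
            [data]
              X | X  ok
            [ack]
              end | end  ok
      [data]
        &{more,ok} | +{more,ok}  ok label sets agree
          [more]
            !Unit | ?Unit  ok
              end | end  ok
          [ok]
            +{data,ok,ack} | &{data,ok,ack}  ok label sets agree
              [data]
                X | X  ok
              [ok]
                end | end  ok
              [ack]
                X | X  ok
      [stop]
        +{data,err,ok} | &{data,err,ok}  ok label sets agree
          [data]
            &{more,data,err} | +{more,data,err}  ok label sets agree
              [more]
                X | X  ok
              [data]
                X | X  ok
              [err]
                X | X  ok
          [err]
            ?Str | !Str  ok
              X | X  ok
          [ok]
            ?Bool | !Bool  ok
              X | X  ok

YES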